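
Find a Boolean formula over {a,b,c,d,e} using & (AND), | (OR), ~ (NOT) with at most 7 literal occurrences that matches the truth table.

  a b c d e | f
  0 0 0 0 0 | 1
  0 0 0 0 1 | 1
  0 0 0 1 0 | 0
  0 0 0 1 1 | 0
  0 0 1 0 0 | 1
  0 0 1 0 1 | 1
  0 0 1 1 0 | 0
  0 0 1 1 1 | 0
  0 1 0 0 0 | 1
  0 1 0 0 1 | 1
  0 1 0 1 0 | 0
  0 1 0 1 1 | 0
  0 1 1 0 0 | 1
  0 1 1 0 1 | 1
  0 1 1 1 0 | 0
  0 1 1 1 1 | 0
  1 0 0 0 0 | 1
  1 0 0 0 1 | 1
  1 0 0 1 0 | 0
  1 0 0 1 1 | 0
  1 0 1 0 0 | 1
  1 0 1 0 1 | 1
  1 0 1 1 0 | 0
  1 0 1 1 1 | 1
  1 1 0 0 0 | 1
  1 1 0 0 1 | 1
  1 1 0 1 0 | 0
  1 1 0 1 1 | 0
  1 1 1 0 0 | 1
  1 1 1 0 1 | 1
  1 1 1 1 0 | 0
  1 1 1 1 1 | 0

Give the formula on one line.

  ~b = 11111111000000001111111100000000
  ~d = 11001100110011001100110011001100
  ~e = 10101010101010101010101010101010
  (~d | ~e) = 11101110111011101110111011101110
  (~b | (~d | ~e)) = 11111111111011101111111111101110
  ((~b | (~d | ~e)) & a) = 00000000000000001111111111101110
  (e & ((~b | (~d | ~e)) & a)) = 00000000000000000101010101000100
  (c & (e & ((~b | (~d | ~e)) & a))) = 00000000000000000000010100000100
  ((c & (e & ((~b | (~d | ~e)) & a))) | ~d) = 11001100110011001100110111001100

((c & (e & ((~b | (~d | ~e)) & a))) | ~d)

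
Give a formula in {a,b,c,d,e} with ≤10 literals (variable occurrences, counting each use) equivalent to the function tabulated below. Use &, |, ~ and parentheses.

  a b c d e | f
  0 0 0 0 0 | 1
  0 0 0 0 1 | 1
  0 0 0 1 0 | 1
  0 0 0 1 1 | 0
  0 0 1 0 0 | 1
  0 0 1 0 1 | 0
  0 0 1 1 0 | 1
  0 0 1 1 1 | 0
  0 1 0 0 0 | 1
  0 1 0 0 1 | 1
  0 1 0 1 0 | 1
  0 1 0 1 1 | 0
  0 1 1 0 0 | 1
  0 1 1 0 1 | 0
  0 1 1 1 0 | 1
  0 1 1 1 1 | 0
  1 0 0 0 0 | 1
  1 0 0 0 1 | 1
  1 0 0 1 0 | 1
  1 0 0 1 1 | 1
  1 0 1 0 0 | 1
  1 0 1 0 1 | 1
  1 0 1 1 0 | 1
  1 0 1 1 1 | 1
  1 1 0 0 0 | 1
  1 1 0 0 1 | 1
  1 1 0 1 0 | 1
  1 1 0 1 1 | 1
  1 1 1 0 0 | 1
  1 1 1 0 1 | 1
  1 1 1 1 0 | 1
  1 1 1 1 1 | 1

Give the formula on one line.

  ~e = 10101010101010101010101010101010
  (~e | a) = 10101010101010101111111111111111
  ~c = 11110000111100001111000011110000
  ~d = 11001100110011001100110011001100
  (~c & ~d) = 11000000110000001100000011000000
  (e & (~c & ~d)) = 01000000010000000100000001000000
  (a & ~c) = 00000000000000001111000011110000
  (~e & (a & ~c)) = 00000000000000001010000010100000
  ((e & (~c & ~d)) | (~e & (a & ~c))) = 01000000010000001110000011100000
  (((e & (~c & ~d)) | (~e & (a & ~c))) & e) = 01000000010000000100000001000000
  ((~e | a) | (((e & (~c & ~d)) | (~e & (a & ~c))) & e)) = 11101010111010101111111111111111

((~e | a) | (((e & (~c & ~d)) | (~e & (a & ~c))) & e))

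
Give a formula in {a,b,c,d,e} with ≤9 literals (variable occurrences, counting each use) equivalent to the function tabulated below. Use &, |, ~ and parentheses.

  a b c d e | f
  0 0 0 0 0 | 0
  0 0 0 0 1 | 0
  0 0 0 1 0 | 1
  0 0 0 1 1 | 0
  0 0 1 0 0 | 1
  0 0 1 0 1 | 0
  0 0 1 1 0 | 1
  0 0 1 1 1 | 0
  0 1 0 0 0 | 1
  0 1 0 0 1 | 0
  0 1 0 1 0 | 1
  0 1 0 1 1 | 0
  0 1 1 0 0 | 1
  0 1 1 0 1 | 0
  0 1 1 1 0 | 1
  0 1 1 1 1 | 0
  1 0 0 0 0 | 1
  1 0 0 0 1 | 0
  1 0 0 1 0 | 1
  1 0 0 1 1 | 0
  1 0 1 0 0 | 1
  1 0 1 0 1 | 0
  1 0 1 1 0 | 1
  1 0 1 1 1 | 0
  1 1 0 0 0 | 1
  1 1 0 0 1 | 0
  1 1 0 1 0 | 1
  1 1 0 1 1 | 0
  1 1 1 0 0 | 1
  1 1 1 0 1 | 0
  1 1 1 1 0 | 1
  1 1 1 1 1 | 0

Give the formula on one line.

(~e & ((c & ~a) | ((b | a) | d)))

  ~e = 10101010101010101010101010101010
  ~a = 11111111111111110000000000000000
  (c & ~a) = 00001111000011110000000000000000
  (b | a) = 00000000111111111111111111111111
  ((b | a) | d) = 00110011111111111111111111111111
  ((c & ~a) | ((b | a) | d)) = 00111111111111111111111111111111
  (~e & ((c & ~a) | ((b | a) | d))) = 00101010101010101010101010101010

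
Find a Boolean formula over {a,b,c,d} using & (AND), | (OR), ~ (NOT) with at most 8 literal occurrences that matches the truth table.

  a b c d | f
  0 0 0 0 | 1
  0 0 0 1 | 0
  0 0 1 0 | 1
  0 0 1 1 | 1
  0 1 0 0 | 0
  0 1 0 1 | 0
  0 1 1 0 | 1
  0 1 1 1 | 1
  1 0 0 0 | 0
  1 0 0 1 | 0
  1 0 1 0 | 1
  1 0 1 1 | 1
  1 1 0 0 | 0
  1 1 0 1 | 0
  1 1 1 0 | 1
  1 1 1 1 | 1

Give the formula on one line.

((~d & ((c | ~b) & (~a | b))) | c)

  ~d = 1010101010101010
  ~b = 1111000011110000
  (c | ~b) = 1111001111110011
  ~a = 1111111100000000
  (~a | b) = 1111111100001111
  ((c | ~b) & (~a | b)) = 1111001100000011
  (~d & ((c | ~b) & (~a | b))) = 1010001000000010
  ((~d & ((c | ~b) & (~a | b))) | c) = 1011001100110011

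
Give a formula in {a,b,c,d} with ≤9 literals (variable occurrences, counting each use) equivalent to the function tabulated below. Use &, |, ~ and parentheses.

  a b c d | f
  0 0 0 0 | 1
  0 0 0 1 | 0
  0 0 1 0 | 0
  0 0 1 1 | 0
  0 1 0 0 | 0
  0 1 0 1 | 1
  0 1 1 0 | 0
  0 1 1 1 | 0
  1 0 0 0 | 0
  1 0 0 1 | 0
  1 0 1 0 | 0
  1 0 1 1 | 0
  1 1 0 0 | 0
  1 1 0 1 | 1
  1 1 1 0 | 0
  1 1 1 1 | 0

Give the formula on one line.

  ~b = 1111000011110000
  ~a = 1111111100000000
  (~b & ~a) = 1111000000000000
  ~c = 1100110011001100
  (b & d) = 0000010100000101
  (~c & (b & d)) = 0000010000000100
  ((~b & ~a) | (~c & (b & d))) = 1111010000000100
  ~d = 1010101010101010
  (b | ~d) = 1010111110101111
  ((b | ~d) & ~c) = 1000110010001100
  (a | ((b | ~d) & ~c)) = 1000110011111111
  (((~b & ~a) | (~c & (b & d))) & (a | ((b | ~d) & ~c))) = 1000010000000100

(((~b & ~a) | (~c & (b & d))) & (a | ((b | ~d) & ~c)))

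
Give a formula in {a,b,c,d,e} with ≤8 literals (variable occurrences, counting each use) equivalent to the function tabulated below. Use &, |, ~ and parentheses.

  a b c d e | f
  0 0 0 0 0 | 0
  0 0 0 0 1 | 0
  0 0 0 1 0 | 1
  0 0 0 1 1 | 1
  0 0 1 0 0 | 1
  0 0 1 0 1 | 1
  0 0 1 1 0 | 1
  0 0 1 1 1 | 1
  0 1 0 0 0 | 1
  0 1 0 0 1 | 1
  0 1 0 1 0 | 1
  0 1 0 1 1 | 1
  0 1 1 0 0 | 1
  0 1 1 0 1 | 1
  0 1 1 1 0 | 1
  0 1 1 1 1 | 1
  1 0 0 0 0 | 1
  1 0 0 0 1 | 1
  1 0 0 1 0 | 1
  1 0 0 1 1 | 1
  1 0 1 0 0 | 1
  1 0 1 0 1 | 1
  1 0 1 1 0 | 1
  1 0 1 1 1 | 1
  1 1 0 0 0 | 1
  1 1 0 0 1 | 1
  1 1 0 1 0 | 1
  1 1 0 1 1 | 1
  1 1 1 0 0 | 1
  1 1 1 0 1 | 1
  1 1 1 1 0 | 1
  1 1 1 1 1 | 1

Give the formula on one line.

((c | b) | ((d | (a & e)) | (a | c)))

  (c | b) = 00001111111111110000111111111111
  (a & e) = 00000000000000000101010101010101
  (d | (a & e)) = 00110011001100110111011101110111
  (a | c) = 00001111000011111111111111111111
  ((d | (a & e)) | (a | c)) = 00111111001111111111111111111111
  ((c | b) | ((d | (a & e)) | (a | c))) = 00111111111111111111111111111111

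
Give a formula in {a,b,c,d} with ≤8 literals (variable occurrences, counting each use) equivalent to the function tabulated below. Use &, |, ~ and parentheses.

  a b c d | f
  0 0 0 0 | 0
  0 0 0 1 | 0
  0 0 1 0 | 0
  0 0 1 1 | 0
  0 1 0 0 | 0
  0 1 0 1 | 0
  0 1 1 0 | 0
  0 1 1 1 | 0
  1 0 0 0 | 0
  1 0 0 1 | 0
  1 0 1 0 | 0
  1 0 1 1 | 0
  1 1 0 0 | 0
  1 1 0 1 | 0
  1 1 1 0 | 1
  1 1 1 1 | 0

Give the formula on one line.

  ~b = 1111000011110000
  ~d = 1010101010101010
  (~b | c) = 1111001111110011
  (a & (~b | c)) = 0000000011110011
  (~d & (a & (~b | c))) = 0000000010100010
  (~b | (~d & (a & (~b | c)))) = 1111000011110010
  ((~b | (~d & (a & (~b | c)))) & c) = 0011000000110010
  (((~b | (~d & (a & (~b | c)))) & c) & b) = 0000000000000010

(((~b | (~d & (a & (~b | c)))) & c) & b)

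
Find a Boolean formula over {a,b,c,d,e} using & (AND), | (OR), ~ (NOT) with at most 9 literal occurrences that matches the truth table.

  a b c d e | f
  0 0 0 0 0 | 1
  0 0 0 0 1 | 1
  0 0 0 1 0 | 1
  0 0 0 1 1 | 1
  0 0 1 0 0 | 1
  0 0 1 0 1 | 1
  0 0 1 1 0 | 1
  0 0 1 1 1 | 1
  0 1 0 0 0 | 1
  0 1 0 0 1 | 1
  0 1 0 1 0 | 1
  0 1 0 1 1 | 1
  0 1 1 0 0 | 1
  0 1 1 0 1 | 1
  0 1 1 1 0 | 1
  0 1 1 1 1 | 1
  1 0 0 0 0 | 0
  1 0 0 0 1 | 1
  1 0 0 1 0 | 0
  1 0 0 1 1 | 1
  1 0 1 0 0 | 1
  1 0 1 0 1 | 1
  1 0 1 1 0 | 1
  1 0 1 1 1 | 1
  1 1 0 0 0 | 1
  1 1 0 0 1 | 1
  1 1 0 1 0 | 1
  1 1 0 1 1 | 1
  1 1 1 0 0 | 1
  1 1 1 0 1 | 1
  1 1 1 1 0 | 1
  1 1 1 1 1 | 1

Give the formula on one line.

(((~b | ~e) & (e | (~a | c))) | ((b | d) & (~d | b)))

  ~b = 11111111000000001111111100000000
  ~e = 10101010101010101010101010101010
  (~b | ~e) = 11111111101010101111111110101010
  ~a = 11111111111111110000000000000000
  (~a | c) = 11111111111111110000111100001111
  (e | (~a | c)) = 11111111111111110101111101011111
  ((~b | ~e) & (e | (~a | c))) = 11111111101010100101111100001010
  (b | d) = 00110011111111110011001111111111
  ~d = 11001100110011001100110011001100
  (~d | b) = 11001100111111111100110011111111
  ((b | d) & (~d | b)) = 00000000111111110000000011111111
  (((~b | ~e) & (e | (~a | c))) | ((b | d) & (~d | b))) = 11111111111111110101111111111111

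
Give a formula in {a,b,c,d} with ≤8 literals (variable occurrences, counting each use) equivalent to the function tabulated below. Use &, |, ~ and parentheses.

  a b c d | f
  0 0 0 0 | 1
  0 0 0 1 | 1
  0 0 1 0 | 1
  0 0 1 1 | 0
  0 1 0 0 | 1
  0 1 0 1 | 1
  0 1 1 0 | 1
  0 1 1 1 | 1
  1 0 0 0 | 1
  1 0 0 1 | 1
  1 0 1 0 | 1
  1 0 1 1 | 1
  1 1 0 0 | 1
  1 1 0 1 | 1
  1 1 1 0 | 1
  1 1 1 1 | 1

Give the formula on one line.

  (b | a) = 0000111111111111
  ((b | a) & c) = 0000001100110011
  ~a = 1111111100000000
  ~d = 1010101010101010
  (~d & ~a) = 1010101000000000
  (a | (~d & ~a)) = 1010101011111111
  (~a & (a | (~d & ~a))) = 1010101000000000
  ~c = 1100110011001100
  ((~a & (a | (~d & ~a))) | ~c) = 1110111011001100
  (((b | a) & c) | ((~a & (a | (~d & ~a))) | ~c)) = 1110111111111111

(((b | a) & c) | ((~a & (a | (~d & ~a))) | ~c))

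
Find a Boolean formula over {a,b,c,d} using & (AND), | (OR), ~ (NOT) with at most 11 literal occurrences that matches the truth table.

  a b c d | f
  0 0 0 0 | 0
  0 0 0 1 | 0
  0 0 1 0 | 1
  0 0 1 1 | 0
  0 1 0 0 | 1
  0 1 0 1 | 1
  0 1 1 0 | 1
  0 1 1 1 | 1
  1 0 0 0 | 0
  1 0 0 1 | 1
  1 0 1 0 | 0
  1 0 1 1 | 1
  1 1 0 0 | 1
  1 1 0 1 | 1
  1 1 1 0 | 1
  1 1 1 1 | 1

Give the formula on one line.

  (a | b) = 0000111111111111
  ~d = 1010101010101010
  ((a | b) | ~d) = 1010111111111111
  (~d | b) = 1010111110101111
  ~a = 1111111100000000
  ((~d | b) & ~a) = 1010111100000000
  (c & ((~d | b) & ~a)) = 0010001100000000
  ((c & ((~d | b) & ~a)) | d) = 0111011101010101
  (((a | b) | ~d) & ((c & ((~d | b) & ~a)) | d)) = 0010011101010101
  ((((a | b) | ~d) & ((c & ((~d | b) & ~a)) | d)) | b) = 0010111101011111

((((a | b) | ~d) & ((c & ((~d | b) & ~a)) | d)) | b)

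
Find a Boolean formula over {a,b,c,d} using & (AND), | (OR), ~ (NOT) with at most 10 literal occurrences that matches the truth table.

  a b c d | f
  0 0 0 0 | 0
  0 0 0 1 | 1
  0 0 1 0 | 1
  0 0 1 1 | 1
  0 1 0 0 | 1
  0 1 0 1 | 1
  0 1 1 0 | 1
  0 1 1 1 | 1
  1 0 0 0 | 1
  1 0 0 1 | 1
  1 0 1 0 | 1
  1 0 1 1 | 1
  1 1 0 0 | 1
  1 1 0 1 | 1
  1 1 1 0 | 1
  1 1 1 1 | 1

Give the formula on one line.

(((((b & ~d) | c) & ((~b | d) | ~c)) | (d | a)) | c)

  ~d = 1010101010101010
  (b & ~d) = 0000101000001010
  ((b & ~d) | c) = 0011101100111011
  ~b = 1111000011110000
  (~b | d) = 1111010111110101
  ~c = 1100110011001100
  ((~b | d) | ~c) = 1111110111111101
  (((b & ~d) | c) & ((~b | d) | ~c)) = 0011100100111001
  (d | a) = 0101010111111111
  ((((b & ~d) | c) & ((~b | d) | ~c)) | (d | a)) = 0111110111111111
  (((((b & ~d) | c) & ((~b | d) | ~c)) | (d | a)) | c) = 0111111111111111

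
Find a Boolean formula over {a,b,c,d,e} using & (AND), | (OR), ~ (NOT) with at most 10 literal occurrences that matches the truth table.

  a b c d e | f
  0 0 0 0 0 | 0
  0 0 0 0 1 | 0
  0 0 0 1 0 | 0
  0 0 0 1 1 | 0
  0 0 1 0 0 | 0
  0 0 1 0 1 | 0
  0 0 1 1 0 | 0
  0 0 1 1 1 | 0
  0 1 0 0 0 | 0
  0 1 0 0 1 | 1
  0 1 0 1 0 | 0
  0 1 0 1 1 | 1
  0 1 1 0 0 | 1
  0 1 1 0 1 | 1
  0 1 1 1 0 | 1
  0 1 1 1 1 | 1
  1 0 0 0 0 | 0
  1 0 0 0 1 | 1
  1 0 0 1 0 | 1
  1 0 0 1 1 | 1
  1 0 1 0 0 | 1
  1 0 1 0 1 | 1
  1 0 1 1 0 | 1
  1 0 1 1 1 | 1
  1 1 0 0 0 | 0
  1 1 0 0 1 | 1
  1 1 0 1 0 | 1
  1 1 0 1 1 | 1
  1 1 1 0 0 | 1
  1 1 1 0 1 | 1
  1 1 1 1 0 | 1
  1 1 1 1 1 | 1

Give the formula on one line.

((((c | e) & b) | (d & a)) | ((c | e) & a))

  (c | e) = 01011111010111110101111101011111
  ((c | e) & b) = 00000000010111110000000001011111
  (d & a) = 00000000000000000011001100110011
  (((c | e) & b) | (d & a)) = 00000000010111110011001101111111
  ((c | e) & a) = 00000000000000000101111101011111
  ((((c | e) & b) | (d & a)) | ((c | e) & a)) = 00000000010111110111111101111111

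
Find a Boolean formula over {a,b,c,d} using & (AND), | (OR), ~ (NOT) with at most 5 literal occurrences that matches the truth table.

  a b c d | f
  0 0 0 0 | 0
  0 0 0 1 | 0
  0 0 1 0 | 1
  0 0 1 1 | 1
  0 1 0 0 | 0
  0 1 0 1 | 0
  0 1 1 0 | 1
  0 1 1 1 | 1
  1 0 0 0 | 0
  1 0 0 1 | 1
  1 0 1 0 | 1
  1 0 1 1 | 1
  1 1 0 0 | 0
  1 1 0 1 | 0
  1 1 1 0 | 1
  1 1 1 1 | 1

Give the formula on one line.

(c | ((~b & a) & d))

  ~b = 1111000011110000
  (~b & a) = 0000000011110000
  ((~b & a) & d) = 0000000001010000
  (c | ((~b & a) & d)) = 0011001101110011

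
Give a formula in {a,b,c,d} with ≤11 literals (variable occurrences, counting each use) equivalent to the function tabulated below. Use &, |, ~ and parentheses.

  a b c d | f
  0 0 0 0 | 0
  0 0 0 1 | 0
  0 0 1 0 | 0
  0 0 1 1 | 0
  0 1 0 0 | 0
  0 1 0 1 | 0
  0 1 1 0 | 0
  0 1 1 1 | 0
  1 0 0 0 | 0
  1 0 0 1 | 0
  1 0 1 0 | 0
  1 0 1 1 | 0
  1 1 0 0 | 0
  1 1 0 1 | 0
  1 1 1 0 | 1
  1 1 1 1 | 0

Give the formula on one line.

  (a & c) = 0000000000110011
  ~d = 1010101010101010
  ~b = 1111000011110000
  (a | c) = 0011001111111111
  (~b & (a | c)) = 0011000011110000
  (a | (~b & (a | c))) = 0011000011111111
  (~d & (a | (~b & (a | c)))) = 0010000010101010
  ~a = 1111111100000000
  ((~d & (a | (~b & (a | c)))) | ~a) = 1111111110101010
  (((~d & (a | (~b & (a | c)))) | ~a) & b) = 0000111100001010
  ((a & c) & (((~d & (a | (~b & (a | c)))) | ~a) & b)) = 0000000000000010

((a & c) & (((~d & (a | (~b & (a | c)))) | ~a) & b))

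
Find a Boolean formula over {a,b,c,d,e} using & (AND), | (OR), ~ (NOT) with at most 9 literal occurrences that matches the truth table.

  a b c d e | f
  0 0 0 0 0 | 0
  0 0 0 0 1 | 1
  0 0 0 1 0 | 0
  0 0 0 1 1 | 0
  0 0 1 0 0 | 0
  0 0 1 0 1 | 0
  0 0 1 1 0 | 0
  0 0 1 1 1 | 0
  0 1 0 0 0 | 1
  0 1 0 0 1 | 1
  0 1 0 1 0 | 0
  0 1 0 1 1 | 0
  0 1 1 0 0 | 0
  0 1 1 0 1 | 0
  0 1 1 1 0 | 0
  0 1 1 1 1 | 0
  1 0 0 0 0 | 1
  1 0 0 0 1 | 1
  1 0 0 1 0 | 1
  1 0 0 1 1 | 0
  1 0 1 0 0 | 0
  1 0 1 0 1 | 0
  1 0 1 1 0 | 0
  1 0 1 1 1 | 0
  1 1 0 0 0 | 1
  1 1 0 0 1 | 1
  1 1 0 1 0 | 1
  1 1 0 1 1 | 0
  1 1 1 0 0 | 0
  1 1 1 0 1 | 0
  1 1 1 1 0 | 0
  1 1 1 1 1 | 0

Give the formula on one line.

  ~e = 10101010101010101010101010101010
  (~e & a) = 00000000000000001010101010101010
  ~c = 11110000111100001111000011110000
  ((~e & a) & ~c) = 00000000000000001010000010100000
  ~d = 11001100110011001100110011001100
  (b | c) = 00001111111111110000111111111111
  (e | (b | c)) = 01011111111111110101111111111111
  (~d & (e | (b | c))) = 01001100110011000100110011001100
  ((~d & (e | (b | c))) & ~c) = 01000000110000000100000011000000
  (((~e & a) & ~c) | ((~d & (e | (b | c))) & ~c)) = 01000000110000001110000011100000

(((~e & a) & ~c) | ((~d & (e | (b | c))) & ~c))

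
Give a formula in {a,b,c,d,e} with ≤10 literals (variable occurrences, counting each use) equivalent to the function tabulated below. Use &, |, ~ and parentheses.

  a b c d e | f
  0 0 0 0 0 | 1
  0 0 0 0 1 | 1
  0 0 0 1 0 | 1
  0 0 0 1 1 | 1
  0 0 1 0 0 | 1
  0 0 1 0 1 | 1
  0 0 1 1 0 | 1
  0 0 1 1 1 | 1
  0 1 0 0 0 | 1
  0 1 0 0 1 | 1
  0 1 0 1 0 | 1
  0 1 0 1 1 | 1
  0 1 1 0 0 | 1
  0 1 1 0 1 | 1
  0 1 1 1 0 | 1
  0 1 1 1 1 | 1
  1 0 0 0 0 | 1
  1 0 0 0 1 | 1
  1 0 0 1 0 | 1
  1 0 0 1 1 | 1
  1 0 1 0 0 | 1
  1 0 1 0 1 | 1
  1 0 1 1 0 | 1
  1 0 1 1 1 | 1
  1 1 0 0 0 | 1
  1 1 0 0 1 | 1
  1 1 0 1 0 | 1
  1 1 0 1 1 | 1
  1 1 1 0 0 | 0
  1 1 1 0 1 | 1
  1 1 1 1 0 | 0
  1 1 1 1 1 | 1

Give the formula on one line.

  ~a = 11111111111111110000000000000000
  (~a | e) = 11111111111111110101010101010101
  ((~a | e) & c) = 00001111000011110000010100000101
  (e | ((~a | e) & c)) = 01011111010111110101010101010101
  ~c = 11110000111100001111000011110000
  ~b = 11111111000000001111111100000000
  (~b | e) = 11111111010101011111111101010101
  ((~b | e) & c) = 00001111000001010000111100000101
  (~b & ((~b | e) & c)) = 00001111000000000000111100000000
  (~c | (~b & ((~b | e) & c))) = 11111111111100001111111111110000
  ((e | ((~a | e) & c)) | (~c | (~b & ((~b | e) & c)))) = 11111111111111111111111111110101

((e | ((~a | e) & c)) | (~c | (~b & ((~b | e) & c))))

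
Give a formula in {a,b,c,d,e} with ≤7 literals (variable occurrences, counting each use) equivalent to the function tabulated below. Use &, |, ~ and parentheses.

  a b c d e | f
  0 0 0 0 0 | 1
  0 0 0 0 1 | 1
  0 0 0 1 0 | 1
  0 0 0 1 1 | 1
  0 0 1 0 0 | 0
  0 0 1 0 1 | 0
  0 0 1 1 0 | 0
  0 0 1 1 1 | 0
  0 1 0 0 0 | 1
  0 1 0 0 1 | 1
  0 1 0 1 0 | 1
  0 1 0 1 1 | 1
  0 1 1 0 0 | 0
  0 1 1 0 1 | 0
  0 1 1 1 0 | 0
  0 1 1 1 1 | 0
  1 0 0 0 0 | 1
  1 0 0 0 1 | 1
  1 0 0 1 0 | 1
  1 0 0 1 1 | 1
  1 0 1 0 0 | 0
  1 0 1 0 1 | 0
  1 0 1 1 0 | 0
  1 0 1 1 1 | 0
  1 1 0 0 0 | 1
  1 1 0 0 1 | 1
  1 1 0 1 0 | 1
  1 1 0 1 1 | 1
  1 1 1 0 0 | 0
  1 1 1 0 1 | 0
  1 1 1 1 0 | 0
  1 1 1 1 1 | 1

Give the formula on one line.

  (d & b) = 00000000001100110000000000110011
  ~e = 10101010101010101010101010101010
  (~e | a) = 10101010101010101111111111111111
  ((~e | a) & c) = 00001010000010100000111100001111
  ((d & b) & ((~e | a) & c)) = 00000000000000100000000000000011
  (((d & b) & ((~e | a) & c)) & e) = 00000000000000000000000000000001
  ~c = 11110000111100001111000011110000
  ((((d & b) & ((~e | a) & c)) & e) | ~c) = 11110000111100001111000011110001

((((d & b) & ((~e | a) & c)) & e) | ~c)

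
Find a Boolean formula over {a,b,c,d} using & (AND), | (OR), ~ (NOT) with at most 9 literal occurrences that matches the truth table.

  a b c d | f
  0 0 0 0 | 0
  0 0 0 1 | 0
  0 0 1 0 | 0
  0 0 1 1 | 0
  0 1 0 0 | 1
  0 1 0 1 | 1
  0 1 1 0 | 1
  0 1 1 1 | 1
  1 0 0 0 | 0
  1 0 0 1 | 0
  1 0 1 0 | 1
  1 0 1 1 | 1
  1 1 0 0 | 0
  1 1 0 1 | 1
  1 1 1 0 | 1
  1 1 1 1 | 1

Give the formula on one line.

((b | a) & (((c | ~a) & (a | ~d)) | ((~a | d) & b)))

  (b | a) = 0000111111111111
  ~a = 1111111100000000
  (c | ~a) = 1111111100110011
  ~d = 1010101010101010
  (a | ~d) = 1010101011111111
  ((c | ~a) & (a | ~d)) = 1010101000110011
  (~a | d) = 1111111101010101
  ((~a | d) & b) = 0000111100000101
  (((c | ~a) & (a | ~d)) | ((~a | d) & b)) = 1010111100110111
  ((b | a) & (((c | ~a) & (a | ~d)) | ((~a | d) & b))) = 0000111100110111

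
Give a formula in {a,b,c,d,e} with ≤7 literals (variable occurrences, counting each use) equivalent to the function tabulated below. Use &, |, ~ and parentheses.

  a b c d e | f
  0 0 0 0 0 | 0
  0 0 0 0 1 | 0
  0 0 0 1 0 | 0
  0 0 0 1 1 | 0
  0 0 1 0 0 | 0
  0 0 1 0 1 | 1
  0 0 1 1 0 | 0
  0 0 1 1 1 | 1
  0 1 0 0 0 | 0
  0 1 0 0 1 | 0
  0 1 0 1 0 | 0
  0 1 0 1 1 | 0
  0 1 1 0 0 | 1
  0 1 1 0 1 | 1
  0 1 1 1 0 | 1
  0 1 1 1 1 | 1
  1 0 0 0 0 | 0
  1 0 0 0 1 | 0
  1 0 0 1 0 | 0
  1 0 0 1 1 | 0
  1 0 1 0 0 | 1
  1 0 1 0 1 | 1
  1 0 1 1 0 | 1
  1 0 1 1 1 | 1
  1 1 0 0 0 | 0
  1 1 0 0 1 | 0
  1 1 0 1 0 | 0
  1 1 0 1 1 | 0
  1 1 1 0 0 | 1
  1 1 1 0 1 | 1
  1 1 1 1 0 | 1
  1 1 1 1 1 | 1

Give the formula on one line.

(c & (a | (e | b)))

  (e | b) = 01010101111111110101010111111111
  (a | (e | b)) = 01010101111111111111111111111111
  (c & (a | (e | b))) = 00000101000011110000111100001111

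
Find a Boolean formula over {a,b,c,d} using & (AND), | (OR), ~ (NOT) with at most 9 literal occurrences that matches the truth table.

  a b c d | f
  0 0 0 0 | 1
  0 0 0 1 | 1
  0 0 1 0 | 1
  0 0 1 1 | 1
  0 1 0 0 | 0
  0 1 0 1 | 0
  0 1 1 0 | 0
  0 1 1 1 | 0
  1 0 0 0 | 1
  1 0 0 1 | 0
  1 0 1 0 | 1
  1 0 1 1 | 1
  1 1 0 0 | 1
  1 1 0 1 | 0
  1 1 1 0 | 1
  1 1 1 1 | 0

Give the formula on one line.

((~d & a) | (~b & ((c | ~a) | (~a | b))))

  ~d = 1010101010101010
  (~d & a) = 0000000010101010
  ~b = 1111000011110000
  ~a = 1111111100000000
  (c | ~a) = 1111111100110011
  (~a | b) = 1111111100001111
  ((c | ~a) | (~a | b)) = 1111111100111111
  (~b & ((c | ~a) | (~a | b))) = 1111000000110000
  ((~d & a) | (~b & ((c | ~a) | (~a | b)))) = 1111000010111010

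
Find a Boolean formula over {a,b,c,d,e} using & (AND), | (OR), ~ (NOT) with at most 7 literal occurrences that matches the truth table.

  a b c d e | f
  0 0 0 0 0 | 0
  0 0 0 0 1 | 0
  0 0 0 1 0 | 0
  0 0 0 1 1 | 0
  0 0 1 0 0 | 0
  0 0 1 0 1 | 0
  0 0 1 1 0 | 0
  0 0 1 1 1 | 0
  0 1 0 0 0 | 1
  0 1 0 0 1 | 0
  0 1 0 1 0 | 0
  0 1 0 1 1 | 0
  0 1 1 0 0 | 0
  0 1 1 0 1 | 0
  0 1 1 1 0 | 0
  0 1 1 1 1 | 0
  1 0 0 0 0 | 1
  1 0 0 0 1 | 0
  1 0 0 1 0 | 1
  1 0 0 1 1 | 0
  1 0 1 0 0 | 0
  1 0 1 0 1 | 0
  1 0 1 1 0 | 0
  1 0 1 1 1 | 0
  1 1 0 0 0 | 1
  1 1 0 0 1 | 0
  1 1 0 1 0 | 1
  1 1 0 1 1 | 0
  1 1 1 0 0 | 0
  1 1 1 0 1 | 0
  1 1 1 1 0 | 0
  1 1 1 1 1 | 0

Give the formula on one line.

  ~d = 11001100110011001100110011001100
  (~d & b) = 00000000110011000000000011001100
  ~c = 11110000111100001111000011110000
  (a & ~c) = 00000000000000001111000011110000
  ((~d & b) | (a & ~c)) = 00000000110011001111000011111100
  ~e = 10101010101010101010101010101010
  (~c & ~e) = 10100000101000001010000010100000
  (((~d & b) | (a & ~c)) & (~c & ~e)) = 00000000100000001010000010100000

(((~d & b) | (a & ~c)) & (~c & ~e))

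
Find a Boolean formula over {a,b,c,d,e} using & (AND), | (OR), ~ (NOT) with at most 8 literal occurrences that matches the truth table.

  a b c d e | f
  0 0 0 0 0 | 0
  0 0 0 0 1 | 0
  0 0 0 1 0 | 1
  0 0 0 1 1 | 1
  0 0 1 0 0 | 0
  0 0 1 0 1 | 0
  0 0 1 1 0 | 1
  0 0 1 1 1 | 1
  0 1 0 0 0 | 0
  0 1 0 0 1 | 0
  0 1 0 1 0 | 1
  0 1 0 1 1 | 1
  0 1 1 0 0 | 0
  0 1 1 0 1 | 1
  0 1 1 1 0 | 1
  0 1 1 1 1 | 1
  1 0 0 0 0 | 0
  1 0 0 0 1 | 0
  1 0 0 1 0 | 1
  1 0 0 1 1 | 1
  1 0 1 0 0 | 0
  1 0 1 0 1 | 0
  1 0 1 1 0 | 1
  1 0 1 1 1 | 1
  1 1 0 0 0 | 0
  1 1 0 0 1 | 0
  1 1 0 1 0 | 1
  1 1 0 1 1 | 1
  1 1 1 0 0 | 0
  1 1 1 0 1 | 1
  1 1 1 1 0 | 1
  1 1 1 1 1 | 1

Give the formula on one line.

  ~d = 11001100110011001100110011001100
  (~d & e) = 01000100010001000100010001000100
  (c & b) = 00000000000011110000000000001111
  ((~d & e) & (c & b)) = 00000000000001000000000000000100
  (d | ((~d & e) & (c & b))) = 00110011001101110011001100110111

(d | ((~d & e) & (c & b)))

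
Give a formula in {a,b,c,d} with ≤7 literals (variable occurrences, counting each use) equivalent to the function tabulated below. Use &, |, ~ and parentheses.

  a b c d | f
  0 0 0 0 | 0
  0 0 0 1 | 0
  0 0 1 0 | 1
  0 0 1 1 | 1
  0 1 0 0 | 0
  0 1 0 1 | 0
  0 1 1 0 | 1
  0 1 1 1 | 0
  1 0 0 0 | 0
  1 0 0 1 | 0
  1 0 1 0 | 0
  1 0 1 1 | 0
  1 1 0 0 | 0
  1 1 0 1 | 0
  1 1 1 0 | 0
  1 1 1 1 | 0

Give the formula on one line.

  ~a = 1111111100000000
  (c | b) = 0011111100111111
  (~a & (c | b)) = 0011111100000000
  ~b = 1111000011110000
  ~d = 1010101010101010
  (c & ~d) = 0010001000100010
  (~b | (c & ~d)) = 1111001011110010
  ((~a & (c | b)) & (~b | (c & ~d))) = 0011001000000000

((~a & (c | b)) & (~b | (c & ~d)))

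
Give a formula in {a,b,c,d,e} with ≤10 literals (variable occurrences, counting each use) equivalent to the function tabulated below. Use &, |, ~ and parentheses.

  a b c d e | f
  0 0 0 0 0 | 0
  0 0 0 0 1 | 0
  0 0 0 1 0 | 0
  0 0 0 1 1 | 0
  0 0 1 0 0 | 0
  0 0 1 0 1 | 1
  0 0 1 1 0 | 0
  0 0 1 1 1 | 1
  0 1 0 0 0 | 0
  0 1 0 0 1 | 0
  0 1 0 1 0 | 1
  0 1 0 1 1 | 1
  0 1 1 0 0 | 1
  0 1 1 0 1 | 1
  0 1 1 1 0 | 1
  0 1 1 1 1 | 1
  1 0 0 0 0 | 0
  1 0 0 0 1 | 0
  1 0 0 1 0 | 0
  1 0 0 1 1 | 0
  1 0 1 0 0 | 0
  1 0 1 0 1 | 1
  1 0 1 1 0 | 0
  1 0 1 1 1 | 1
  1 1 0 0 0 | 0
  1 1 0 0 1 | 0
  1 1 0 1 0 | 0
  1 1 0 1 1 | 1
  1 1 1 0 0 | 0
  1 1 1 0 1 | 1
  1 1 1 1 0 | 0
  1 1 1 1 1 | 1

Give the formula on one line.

  (b & d) = 00000000001100110000000000110011
  ((b & d) | c) = 00001111001111110000111100111111
  (c & e) = 00000101000001010000010100000101
  ~a = 11111111111111110000000000000000
  ((c & e) | ~a) = 11111111111111110000010100000101
  (((c & e) | ~a) & b) = 00000000111111110000000000000101
  (e | (((c & e) | ~a) & b)) = 01010101111111110101010101010101
  (((b & d) | c) & (e | (((c & e) | ~a) & b))) = 00000101001111110000010100010101

(((b & d) | c) & (e | (((c & e) | ~a) & b)))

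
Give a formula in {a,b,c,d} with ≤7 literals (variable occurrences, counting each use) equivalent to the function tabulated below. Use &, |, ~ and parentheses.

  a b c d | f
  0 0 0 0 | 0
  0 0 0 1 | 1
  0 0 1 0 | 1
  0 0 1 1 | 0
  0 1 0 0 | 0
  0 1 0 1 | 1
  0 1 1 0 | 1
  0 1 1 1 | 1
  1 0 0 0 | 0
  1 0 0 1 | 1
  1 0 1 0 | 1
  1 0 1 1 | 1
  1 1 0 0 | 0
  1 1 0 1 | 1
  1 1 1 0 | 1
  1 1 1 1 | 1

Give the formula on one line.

(((b | ~c) | (a | ~d)) & (d | c))

  ~c = 1100110011001100
  (b | ~c) = 1100111111001111
  ~d = 1010101010101010
  (a | ~d) = 1010101011111111
  ((b | ~c) | (a | ~d)) = 1110111111111111
  (d | c) = 0111011101110111
  (((b | ~c) | (a | ~d)) & (d | c)) = 0110011101110111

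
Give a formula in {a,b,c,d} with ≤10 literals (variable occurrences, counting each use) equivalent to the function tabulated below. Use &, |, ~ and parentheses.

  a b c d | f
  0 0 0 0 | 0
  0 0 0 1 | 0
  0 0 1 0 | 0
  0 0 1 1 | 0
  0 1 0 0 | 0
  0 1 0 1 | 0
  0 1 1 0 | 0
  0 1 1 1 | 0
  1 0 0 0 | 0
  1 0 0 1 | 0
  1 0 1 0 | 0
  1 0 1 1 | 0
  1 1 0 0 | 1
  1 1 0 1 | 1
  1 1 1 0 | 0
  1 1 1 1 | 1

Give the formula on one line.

(((b & (a | d)) & a) & ((b & ((a & ~c) | d)) | d))

  (a | d) = 0101010111111111
  (b & (a | d)) = 0000010100001111
  ((b & (a | d)) & a) = 0000000000001111
  ~c = 1100110011001100
  (a & ~c) = 0000000011001100
  ((a & ~c) | d) = 0101010111011101
  (b & ((a & ~c) | d)) = 0000010100001101
  ((b & ((a & ~c) | d)) | d) = 0101010101011101
  (((b & (a | d)) & a) & ((b & ((a & ~c) | d)) | d)) = 0000000000001101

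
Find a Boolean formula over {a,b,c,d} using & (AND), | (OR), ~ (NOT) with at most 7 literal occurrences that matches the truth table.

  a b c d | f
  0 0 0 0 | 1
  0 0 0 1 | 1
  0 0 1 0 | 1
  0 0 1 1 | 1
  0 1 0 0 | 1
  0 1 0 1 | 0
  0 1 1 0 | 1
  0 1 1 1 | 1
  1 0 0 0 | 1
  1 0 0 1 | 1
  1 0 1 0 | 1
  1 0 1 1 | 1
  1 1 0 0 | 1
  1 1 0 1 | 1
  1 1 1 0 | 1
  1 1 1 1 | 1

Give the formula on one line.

  (c & b) = 0000001100000011
  ~b = 1111000011110000
  ((c & b) | ~b) = 1111001111110011
  ~d = 1010101010101010
  (~d | a) = 1010101011111111
  (((c & b) | ~b) | (~d | a)) = 1111101111111111

(((c & b) | ~b) | (~d | a))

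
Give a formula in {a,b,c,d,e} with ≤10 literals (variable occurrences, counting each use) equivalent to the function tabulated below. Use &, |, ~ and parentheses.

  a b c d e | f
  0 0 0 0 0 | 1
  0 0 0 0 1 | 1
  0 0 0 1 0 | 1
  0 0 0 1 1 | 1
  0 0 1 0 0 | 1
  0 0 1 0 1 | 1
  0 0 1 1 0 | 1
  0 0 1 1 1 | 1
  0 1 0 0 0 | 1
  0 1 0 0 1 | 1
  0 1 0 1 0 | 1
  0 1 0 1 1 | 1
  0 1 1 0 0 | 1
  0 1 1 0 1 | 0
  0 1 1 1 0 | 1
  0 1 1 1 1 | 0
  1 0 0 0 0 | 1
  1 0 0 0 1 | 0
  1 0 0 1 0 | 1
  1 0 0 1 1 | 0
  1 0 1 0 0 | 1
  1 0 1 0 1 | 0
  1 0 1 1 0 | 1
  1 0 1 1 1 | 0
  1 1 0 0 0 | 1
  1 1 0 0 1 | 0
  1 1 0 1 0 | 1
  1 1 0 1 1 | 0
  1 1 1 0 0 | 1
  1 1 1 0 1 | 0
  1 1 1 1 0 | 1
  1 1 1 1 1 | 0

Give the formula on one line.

  ~d = 11001100110011001100110011001100
  ~c = 11110000111100001111000011110000
  (~d & ~c) = 11000000110000001100000011000000
  (~c & d) = 00110000001100000011000000110000
  ((~c & d) | a) = 00110000001100001111111111111111
  ~b = 11111111000000001111111100000000
  ~a = 11111111111111110000000000000000
  (~b & ~a) = 11111111000000000000000000000000
  (((~c & d) | a) | (~b & ~a)) = 11111111001100001111111111111111
  ((~d & ~c) | (((~c & d) | a) | (~b & ~a))) = 11111111111100001111111111111111
  (((~d & ~c) | (((~c & d) | a) | (~b & ~a))) & ~a) = 11111111111100000000000000000000
  ~e = 10101010101010101010101010101010
  ((((~d & ~c) | (((~c & d) | a) | (~b & ~a))) & ~a) | ~e) = 11111111111110101010101010101010

((((~d & ~c) | (((~c & d) | a) | (~b & ~a))) & ~a) | ~e)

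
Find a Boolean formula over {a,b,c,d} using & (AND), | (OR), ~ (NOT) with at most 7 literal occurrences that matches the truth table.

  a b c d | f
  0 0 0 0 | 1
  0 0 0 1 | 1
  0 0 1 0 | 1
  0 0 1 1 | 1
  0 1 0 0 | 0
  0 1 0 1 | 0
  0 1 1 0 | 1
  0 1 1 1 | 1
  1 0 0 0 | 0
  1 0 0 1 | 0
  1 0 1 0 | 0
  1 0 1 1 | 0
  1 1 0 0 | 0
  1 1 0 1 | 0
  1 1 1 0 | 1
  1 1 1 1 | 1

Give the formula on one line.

  ~b = 1111000011110000
  ~a = 1111111100000000
  (~b & ~a) = 1111000000000000
  (c & b) = 0000001100000011
  ((~b & ~a) | (c & b)) = 1111001100000011

((~b & ~a) | (c & b))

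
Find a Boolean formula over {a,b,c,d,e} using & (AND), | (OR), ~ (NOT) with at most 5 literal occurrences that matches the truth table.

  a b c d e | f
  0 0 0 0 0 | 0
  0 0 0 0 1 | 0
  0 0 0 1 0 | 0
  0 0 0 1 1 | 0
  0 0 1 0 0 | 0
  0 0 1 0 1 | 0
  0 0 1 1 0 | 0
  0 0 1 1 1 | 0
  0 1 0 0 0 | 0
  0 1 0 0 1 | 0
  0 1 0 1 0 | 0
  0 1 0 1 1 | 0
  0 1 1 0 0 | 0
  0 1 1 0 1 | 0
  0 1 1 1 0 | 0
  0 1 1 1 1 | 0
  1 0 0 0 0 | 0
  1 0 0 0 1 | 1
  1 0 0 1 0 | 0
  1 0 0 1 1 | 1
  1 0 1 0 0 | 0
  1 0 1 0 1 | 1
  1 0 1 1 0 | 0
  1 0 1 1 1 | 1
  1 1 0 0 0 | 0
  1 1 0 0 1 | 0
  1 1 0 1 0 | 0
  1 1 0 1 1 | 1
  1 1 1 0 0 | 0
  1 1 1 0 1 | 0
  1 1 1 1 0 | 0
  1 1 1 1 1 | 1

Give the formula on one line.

(((~d & ~b) | d) & (a & e))

  ~d = 11001100110011001100110011001100
  ~b = 11111111000000001111111100000000
  (~d & ~b) = 11001100000000001100110000000000
  ((~d & ~b) | d) = 11111111001100111111111100110011
  (a & e) = 00000000000000000101010101010101
  (((~d & ~b) | d) & (a & e)) = 00000000000000000101010100010001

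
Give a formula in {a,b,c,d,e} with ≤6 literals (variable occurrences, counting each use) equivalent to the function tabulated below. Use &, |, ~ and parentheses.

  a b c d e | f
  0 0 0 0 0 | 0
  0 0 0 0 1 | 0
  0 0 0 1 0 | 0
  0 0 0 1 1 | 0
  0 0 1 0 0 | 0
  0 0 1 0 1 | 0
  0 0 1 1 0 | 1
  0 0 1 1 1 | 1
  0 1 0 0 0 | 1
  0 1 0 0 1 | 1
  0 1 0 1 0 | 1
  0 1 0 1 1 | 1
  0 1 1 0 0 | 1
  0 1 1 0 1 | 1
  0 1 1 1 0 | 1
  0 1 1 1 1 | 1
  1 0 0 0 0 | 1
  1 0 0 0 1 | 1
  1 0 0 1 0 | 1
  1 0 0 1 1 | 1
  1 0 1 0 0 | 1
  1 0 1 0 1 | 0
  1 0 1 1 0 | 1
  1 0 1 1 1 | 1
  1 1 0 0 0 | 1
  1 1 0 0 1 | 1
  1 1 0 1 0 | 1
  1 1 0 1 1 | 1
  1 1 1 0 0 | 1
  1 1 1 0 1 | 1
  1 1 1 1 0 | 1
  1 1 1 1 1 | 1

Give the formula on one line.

  ~c = 11110000111100001111000011110000
  ~e = 10101010101010101010101010101010
  (~c | ~e) = 11111010111110101111101011111010
  ((~c | ~e) & a) = 00000000000000001111101011111010
  (c & d) = 00000011000000110000001100000011
  (b | (c & d)) = 00000011111111110000001111111111
  (((~c | ~e) & a) | (b | (c & d))) = 00000011111111111111101111111111

(((~c | ~e) & a) | (b | (c & d)))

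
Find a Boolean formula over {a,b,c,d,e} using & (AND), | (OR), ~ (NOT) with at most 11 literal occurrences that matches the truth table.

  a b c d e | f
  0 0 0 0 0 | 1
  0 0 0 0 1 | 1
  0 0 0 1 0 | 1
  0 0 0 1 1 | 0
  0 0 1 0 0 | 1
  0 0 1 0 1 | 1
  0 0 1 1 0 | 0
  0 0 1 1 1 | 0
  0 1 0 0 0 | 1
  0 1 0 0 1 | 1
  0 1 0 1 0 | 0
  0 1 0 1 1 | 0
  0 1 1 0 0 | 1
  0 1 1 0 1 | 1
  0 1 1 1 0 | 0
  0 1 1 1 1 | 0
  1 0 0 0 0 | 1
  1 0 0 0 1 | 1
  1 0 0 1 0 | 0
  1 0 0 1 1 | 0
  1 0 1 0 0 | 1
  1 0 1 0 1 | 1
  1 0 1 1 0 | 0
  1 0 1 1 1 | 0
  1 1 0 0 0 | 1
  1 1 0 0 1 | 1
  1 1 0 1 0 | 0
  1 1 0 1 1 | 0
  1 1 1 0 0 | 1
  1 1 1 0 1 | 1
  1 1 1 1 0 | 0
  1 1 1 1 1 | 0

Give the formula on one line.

  ~b = 11111111000000001111111100000000
  ~e = 10101010101010101010101010101010
  (c | ~e) = 10101111101011111010111110101111
  (~b & (c | ~e)) = 10101111000000001010111100000000
  ~a = 11111111111111110000000000000000
  (c | ~a) = 11111111111111110000111100001111
  ((c | ~a) & b) = 00000000111111110000000000001111
  ~c = 11110000111100001111000011110000
  (~a & ~c) = 11110000111100000000000000000000
  (((c | ~a) & b) | (~a & ~c)) = 11110000111111110000000000001111
  ((~b & (c | ~e)) & (((c | ~a) & b) | (~a & ~c))) = 10100000000000000000000000000000
  ~d = 11001100110011001100110011001100
  (((~b & (c | ~e)) & (((c | ~a) & b) | (~a & ~c))) | ~d) = 11101100110011001100110011001100

(((~b & (c | ~e)) & (((c | ~a) & b) | (~a & ~c))) | ~d)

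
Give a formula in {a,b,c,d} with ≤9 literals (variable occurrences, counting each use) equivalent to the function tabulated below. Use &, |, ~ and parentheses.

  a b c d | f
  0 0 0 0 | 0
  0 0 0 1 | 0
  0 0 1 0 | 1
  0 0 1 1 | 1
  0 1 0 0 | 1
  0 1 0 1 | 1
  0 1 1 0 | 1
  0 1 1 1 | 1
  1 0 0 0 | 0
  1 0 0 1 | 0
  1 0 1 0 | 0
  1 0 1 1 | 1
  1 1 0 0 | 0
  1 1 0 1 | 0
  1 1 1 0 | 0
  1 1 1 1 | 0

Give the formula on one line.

  ~a = 1111111100000000
  (b & ~a) = 0000111100000000
  ~b = 1111000011110000
  (c | b) = 0011111100111111
  (d | ~a) = 1111111101010101
  ((c | b) & (d | ~a)) = 0011111100010101
  (~b & ((c | b) & (d | ~a))) = 0011000000010000
  ((b & ~a) | (~b & ((c | b) & (d | ~a)))) = 0011111100010000

((b & ~a) | (~b & ((c | b) & (d | ~a))))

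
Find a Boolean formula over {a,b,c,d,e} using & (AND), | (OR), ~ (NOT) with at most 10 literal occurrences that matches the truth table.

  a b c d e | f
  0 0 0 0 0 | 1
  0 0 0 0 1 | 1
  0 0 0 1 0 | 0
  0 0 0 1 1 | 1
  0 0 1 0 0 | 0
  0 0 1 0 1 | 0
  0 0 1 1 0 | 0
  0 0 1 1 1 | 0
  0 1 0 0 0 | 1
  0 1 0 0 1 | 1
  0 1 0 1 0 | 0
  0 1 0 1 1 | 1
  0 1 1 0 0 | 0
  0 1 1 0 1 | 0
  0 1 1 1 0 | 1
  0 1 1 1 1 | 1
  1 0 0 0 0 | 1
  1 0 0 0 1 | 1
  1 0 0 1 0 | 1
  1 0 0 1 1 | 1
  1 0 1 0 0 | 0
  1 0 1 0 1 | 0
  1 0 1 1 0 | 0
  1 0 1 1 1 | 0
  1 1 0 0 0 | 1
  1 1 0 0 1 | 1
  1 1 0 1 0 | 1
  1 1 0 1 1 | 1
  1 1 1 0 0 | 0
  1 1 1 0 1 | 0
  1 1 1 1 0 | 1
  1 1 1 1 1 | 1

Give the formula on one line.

  (b & c) = 00000000000011110000000000001111
  ~c = 11110000111100001111000011110000
  (~c | d) = 11110011111100111111001111110011
  ((b & c) & (~c | d)) = 00000000000000110000000000000011
  ~d = 11001100110011001100110011001100
  (c | e) = 01011111010111110101111101011111
  (a | (c | e)) = 01011111010111111111111111111111
  (~d | (a | (c | e))) = 11011111110111111111111111111111
  (~c & (~d | (a | (c | e)))) = 11010000110100001111000011110000
  (((b & c) & (~c | d)) | (~c & (~d | (a | (c | e))))) = 11010000110100111111000011110011

(((b & c) & (~c | d)) | (~c & (~d | (a | (c | e)))))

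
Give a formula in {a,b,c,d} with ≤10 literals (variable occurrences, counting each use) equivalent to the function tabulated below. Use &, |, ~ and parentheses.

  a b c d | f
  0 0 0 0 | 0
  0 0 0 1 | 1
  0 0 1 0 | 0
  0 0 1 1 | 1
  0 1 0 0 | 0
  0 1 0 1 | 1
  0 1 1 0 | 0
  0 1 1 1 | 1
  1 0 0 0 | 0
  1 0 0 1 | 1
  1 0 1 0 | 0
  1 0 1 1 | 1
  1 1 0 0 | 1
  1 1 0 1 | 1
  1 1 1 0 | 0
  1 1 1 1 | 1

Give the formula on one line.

  ~c = 1100110011001100
  (~c & a) = 0000000011001100
  (c | (~c & a)) = 0011001111111111
  (b | d) = 0101111101011111
  (~c & (b | d)) = 0100110001001100
  ((c | (~c & a)) & (~c & (b | d))) = 0000000001001100
  (d | ((c | (~c & a)) & (~c & (b | d)))) = 0101010101011101

(d | ((c | (~c & a)) & (~c & (b | d))))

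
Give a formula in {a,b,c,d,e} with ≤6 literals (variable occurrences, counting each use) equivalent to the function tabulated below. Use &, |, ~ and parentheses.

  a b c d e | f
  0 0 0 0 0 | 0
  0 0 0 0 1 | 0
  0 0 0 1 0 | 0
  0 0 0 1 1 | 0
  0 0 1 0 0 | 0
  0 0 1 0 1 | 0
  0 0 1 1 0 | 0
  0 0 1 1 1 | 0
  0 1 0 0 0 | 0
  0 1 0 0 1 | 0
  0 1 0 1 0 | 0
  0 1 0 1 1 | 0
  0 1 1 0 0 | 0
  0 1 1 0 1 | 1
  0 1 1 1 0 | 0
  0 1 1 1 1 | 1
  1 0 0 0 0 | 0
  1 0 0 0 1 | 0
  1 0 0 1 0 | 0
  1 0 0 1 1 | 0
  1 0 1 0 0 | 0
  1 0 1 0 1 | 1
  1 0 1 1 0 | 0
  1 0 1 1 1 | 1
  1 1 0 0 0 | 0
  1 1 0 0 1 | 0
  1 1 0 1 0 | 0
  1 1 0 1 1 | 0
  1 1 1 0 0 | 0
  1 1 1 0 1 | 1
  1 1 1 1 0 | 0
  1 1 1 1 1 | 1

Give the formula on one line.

  (a | b) = 00000000111111111111111111111111
  (e & c) = 00000101000001010000010100000101
  ((a | b) & (e & c)) = 00000000000001010000010100000101

((a | b) & (e & c))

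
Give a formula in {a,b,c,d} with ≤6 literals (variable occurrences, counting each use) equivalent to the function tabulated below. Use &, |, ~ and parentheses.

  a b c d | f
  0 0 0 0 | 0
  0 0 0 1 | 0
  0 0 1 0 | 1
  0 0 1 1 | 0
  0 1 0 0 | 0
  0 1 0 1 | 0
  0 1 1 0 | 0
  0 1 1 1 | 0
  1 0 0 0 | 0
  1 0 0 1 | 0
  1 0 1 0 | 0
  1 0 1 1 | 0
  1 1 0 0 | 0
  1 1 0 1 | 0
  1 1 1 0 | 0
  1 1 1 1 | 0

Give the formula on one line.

(~a & (c & (~d & ~b)))

  ~a = 1111111100000000
  ~d = 1010101010101010
  ~b = 1111000011110000
  (~d & ~b) = 1010000010100000
  (c & (~d & ~b)) = 0010000000100000
  (~a & (c & (~d & ~b))) = 0010000000000000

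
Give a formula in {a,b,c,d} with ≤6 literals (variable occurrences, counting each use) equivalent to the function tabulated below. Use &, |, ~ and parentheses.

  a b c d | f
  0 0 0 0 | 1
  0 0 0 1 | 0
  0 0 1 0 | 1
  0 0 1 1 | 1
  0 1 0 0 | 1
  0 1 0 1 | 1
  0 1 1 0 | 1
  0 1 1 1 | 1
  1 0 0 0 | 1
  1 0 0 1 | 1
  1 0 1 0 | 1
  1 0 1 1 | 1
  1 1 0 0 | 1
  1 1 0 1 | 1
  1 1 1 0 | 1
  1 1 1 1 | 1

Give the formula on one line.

(((a | b) | c) | ~d)

  (a | b) = 0000111111111111
  ((a | b) | c) = 0011111111111111
  ~d = 1010101010101010
  (((a | b) | c) | ~d) = 1011111111111111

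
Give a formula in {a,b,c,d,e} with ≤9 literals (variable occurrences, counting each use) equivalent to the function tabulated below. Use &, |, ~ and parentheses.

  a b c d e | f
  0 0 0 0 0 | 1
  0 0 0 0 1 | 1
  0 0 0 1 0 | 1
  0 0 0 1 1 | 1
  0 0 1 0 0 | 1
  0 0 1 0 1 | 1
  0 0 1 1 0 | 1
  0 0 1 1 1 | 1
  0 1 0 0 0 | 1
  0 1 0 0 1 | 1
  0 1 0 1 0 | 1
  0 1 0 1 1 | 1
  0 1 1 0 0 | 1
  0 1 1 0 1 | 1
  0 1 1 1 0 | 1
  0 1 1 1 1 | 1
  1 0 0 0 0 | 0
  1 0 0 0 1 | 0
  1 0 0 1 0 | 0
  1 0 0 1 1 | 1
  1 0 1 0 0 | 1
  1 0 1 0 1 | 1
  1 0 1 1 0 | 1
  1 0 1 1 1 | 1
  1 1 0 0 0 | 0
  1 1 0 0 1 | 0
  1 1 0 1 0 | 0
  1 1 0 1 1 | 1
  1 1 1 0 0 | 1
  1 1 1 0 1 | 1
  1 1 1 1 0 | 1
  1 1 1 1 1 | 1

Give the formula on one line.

(((e & ~c) & (d & ~c)) | (~a | c))

  ~c = 11110000111100001111000011110000
  (e & ~c) = 01010000010100000101000001010000
  (d & ~c) = 00110000001100000011000000110000
  ((e & ~c) & (d & ~c)) = 00010000000100000001000000010000
  ~a = 11111111111111110000000000000000
  (~a | c) = 11111111111111110000111100001111
  (((e & ~c) & (d & ~c)) | (~a | c)) = 11111111111111110001111100011111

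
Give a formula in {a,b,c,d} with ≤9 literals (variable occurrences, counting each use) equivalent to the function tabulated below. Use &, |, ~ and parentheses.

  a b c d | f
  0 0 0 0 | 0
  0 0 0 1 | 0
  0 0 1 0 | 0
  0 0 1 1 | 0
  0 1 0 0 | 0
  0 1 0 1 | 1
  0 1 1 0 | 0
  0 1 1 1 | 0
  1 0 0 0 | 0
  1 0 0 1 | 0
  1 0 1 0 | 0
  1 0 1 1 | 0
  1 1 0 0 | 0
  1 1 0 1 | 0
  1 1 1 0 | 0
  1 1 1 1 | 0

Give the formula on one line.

  ~a = 1111111100000000
  (d & ~a) = 0101010100000000
  (~a & b) = 0000111100000000
  ~c = 1100110011001100
  (a | ~c) = 1100110011111111
  ((~a & b) & (a | ~c)) = 0000110000000000
  (a | ((~a & b) & (a | ~c))) = 0000110011111111
  ((d & ~a) & (a | ((~a & b) & (a | ~c)))) = 0000010000000000

((d & ~a) & (a | ((~a & b) & (a | ~c))))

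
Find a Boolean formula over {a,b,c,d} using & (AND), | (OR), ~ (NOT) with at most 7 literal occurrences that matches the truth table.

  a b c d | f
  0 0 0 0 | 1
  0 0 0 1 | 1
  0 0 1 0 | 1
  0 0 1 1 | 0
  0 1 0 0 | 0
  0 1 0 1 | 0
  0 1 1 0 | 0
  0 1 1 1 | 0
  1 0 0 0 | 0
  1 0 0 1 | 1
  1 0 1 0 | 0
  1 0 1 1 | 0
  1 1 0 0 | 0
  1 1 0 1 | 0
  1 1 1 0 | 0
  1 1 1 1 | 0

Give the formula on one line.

  ~a = 1111111100000000
  ~b = 1111000011110000
  (~a & ~b) = 1111000000000000
  ~d = 1010101010101010
  ((~a & ~b) & ~d) = 1010000000000000
  (~b & d) = 0101000001010000
  ~c = 1100110011001100
  ((~b & d) & ~c) = 0100000001000000
  (((~a & ~b) & ~d) | ((~b & d) & ~c)) = 1110000001000000

(((~a & ~b) & ~d) | ((~b & d) & ~c))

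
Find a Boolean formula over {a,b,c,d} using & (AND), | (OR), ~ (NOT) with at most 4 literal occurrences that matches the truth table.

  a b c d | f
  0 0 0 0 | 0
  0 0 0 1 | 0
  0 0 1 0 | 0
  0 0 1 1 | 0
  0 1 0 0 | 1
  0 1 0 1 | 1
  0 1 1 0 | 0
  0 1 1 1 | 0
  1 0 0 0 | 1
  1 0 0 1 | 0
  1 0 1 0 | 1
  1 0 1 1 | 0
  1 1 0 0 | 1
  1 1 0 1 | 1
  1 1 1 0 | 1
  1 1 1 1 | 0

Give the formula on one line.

((b & ~c) | (a & ~d))

  ~c = 1100110011001100
  (b & ~c) = 0000110000001100
  ~d = 1010101010101010
  (a & ~d) = 0000000010101010
  ((b & ~c) | (a & ~d)) = 0000110010101110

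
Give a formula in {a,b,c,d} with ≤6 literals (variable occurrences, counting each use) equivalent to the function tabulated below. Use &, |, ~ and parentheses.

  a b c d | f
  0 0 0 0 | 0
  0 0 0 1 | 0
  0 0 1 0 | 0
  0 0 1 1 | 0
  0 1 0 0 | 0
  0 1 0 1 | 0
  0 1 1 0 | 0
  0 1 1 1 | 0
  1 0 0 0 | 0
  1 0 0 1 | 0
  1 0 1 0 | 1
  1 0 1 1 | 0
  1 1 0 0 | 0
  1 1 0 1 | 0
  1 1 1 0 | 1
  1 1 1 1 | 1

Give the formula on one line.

  (a & c) = 0000000000110011
  ~d = 1010101010101010
  (~d | b) = 1010111110101111
  ((a & c) & (~d | b)) = 0000000000100011

((a & c) & (~d | b))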